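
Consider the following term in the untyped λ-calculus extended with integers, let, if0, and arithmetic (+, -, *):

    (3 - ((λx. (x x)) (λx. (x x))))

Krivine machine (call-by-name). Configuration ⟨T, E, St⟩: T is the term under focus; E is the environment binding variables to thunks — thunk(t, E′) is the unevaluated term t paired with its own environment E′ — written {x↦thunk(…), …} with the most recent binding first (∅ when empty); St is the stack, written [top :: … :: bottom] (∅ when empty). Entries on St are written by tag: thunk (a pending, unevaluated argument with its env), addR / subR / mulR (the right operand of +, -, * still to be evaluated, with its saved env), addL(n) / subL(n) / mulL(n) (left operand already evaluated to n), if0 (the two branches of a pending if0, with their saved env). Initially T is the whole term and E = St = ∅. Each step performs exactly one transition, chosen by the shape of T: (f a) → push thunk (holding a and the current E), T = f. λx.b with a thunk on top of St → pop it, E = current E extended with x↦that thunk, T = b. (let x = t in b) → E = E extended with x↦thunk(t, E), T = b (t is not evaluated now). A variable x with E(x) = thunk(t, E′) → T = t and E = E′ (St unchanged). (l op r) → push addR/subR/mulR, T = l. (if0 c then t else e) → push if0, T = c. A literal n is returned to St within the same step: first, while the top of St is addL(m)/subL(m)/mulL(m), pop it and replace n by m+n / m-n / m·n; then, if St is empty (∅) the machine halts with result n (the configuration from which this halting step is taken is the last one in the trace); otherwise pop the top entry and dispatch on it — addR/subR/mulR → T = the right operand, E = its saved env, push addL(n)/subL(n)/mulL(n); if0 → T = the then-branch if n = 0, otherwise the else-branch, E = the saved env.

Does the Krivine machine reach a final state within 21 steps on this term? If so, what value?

Answer: DIVERGES (no final state within 21 steps)

Derivation:
step 0: ⟨T=(3 - ((λx. (x x)) (λx. (x x)))); E=∅; St=∅⟩
step 1: ⟨T=3; E=∅; St=[subR]⟩
step 2: ⟨T=((λx. (x x)) (λx. (x x))); E=∅; St=[subL(3)]⟩
step 3: ⟨T=(λx. (x x)); E=∅; St=[thunk :: subL(3)]⟩
step 4: ⟨T=(x x); E={x↦thunk((λx. (x x)), ∅)}; St=[subL(3)]⟩
step 5: ⟨T=x; E={x↦thunk((λx. (x x)), ∅)}; St=[thunk :: subL(3)]⟩
step 6: ⟨T=(λx. (x x)); E=∅; St=[thunk :: subL(3)]⟩
step 7: ⟨T=(x x); E={x↦thunk(x, {x↦thunk((λx. (x x)), ∅)})}; St=[subL(3)]⟩
step 8: ⟨T=x; E={x↦thunk(x, {x↦thunk((λx. (x x)), ∅)})}; St=[thunk :: subL(3)]⟩
step 9: ⟨T=x; E={x↦thunk((λx. (x x)), ∅)}; St=[thunk :: subL(3)]⟩
step 10: ⟨T=(λx. (x x)); E=∅; St=[thunk :: subL(3)]⟩
step 11: ⟨T=(x x); E={x↦thunk(x, {x↦thunk(x, {x↦thunk((λx. (x x)), ∅)})})}; St=[subL(3)]⟩
step 12: ⟨T=x; E={x↦thunk(x, {x↦thunk(x, {x↦thunk((λx. (x x)), ∅)})})}; St=[thunk :: subL(3)]⟩
step 13: ⟨T=x; E={x↦thunk(x, {x↦thunk((λx. (x x)), ∅)})}; St=[thunk :: subL(3)]⟩
step 14: ⟨T=x; E={x↦thunk((λx. (x x)), ∅)}; St=[thunk :: subL(3)]⟩
step 15: ⟨T=(λx. (x x)); E=∅; St=[thunk :: subL(3)]⟩
step 16: ⟨T=(x x); E={x↦thunk(x, {x↦thunk(x, {x↦thunk(x, {x↦thunk((λx. (x x)), ∅)})})})}; St=[subL(3)]⟩
step 17: ⟨T=x; E={x↦thunk(x, {x↦thunk(x, {x↦thunk(x, {x↦thunk((λx. (x x)), ∅)})})})}; St=[thunk :: subL(3)]⟩
step 18: ⟨T=x; E={x↦thunk(x, {x↦thunk(x, {x↦thunk((λx. (x x)), ∅)})})}; St=[thunk :: subL(3)]⟩
step 19: ⟨T=x; E={x↦thunk(x, {x↦thunk((λx. (x x)), ∅)})}; St=[thunk :: subL(3)]⟩
step 20: ⟨T=x; E={x↦thunk((λx. (x x)), ∅)}; St=[thunk :: subL(3)]⟩
step 21: ⟨T=(λx. (x x)); E=∅; St=[thunk :: subL(3)]⟩
→ 21 transitions taken and the configuration is still not final: no result within 21 steps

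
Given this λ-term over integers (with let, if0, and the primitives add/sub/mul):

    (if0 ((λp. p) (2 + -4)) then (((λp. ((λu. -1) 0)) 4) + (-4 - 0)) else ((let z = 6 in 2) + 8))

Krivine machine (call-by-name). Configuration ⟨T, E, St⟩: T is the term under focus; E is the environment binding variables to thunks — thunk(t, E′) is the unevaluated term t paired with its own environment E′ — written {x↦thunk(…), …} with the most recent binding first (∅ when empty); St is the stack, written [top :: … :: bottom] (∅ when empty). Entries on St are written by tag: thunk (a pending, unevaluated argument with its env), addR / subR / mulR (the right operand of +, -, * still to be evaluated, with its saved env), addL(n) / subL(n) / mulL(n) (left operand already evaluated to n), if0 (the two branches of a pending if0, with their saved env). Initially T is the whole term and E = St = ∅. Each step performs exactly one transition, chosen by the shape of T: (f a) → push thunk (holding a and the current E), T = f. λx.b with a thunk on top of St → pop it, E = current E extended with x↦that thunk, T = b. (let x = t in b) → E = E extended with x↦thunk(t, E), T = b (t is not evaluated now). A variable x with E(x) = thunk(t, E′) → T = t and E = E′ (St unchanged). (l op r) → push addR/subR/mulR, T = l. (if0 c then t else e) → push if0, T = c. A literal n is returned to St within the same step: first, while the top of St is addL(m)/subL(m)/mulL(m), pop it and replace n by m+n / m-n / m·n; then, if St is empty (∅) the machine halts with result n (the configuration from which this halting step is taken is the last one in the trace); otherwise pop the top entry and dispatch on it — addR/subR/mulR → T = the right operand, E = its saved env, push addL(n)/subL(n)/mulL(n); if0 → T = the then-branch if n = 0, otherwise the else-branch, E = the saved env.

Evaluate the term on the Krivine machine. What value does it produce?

0. [T=(if0 ((λp. p) (2 + -4)) then (((λp. ((λu. -1) 0)) 4) + (-4 - 0)) else ((let z = 6 in 2) + 8)) | E=∅ | St=∅]
1. [T=((λp. p) (2 + -4)) | E=∅ | St=[if0]]
2. [T=(λp. p) | E=∅ | St=[thunk :: if0]]
3. [T=p | E={p↦thunk((2 + -4), ∅)} | St=[if0]]
4. [T=(2 + -4) | E=∅ | St=[if0]]
5. [T=2 | E=∅ | St=[addR :: if0]]
6. [T=-4 | E=∅ | St=[addL(2) :: if0]]
7. [T=((let z = 6 in 2) + 8) | E=∅ | St=∅]
8. [T=(let z = 6 in 2) | E=∅ | St=[addR]]
9. [T=2 | E={z↦thunk(6, ∅)} | St=[addR]]
10. [T=8 | E=∅ | St=[addL(2)]]
→ final value 10

Answer: 10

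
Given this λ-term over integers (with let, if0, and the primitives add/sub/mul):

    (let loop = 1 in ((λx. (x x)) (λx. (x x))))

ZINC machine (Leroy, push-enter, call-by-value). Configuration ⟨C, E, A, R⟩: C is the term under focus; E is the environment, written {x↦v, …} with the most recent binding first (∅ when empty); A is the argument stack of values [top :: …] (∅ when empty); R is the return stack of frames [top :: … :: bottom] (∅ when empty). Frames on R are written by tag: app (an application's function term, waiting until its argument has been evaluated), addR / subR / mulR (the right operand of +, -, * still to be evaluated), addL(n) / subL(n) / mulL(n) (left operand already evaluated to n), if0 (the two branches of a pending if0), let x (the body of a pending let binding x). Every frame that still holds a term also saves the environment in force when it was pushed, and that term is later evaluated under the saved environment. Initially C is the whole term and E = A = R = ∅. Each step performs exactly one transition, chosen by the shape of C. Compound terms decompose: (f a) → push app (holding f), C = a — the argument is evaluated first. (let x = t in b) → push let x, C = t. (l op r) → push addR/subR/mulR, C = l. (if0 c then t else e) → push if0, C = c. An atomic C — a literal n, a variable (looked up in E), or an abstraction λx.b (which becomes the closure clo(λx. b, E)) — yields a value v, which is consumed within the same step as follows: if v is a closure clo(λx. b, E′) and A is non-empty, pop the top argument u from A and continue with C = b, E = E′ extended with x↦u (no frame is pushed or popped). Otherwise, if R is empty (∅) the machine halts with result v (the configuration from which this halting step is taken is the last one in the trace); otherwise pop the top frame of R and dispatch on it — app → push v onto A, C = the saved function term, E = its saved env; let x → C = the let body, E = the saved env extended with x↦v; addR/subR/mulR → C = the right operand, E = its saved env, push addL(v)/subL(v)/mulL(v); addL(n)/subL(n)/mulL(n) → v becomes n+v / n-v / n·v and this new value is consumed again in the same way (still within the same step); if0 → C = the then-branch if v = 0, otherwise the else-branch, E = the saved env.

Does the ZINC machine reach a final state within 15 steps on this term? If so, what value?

Answer: DIVERGES (no final state within 15 steps)

Execution trace:
t=0: <C=(let loop = 1 in ((λx. (x x)) (λx. (x x)))), E=∅, A=∅, R=∅>
t=1: <C=1, E=∅, A=∅, R=[let loop]>
t=2: <C=((λx. (x x)) (λx. (x x))), E={loop↦1}, A=∅, R=∅>
t=3: <C=(λx. (x x)), E={loop↦1}, A=∅, R=[app]>
t=4: <C=(λx. (x x)), E={loop↦1}, A=[clo(λx. (x x), {loop↦1})], R=∅>
t=5: <C=(x x), E={x↦clo(λx. (x x), {loop↦1}), loop↦1}, A=∅, R=∅>
t=6: <C=x, E={x↦clo(λx. (x x), {loop↦1}), loop↦1}, A=∅, R=[app]>
t=7: <C=x, E={x↦clo(λx. (x x), {loop↦1}), loop↦1}, A=[clo(λx. (x x), {loop↦1})], R=∅>
… configuration repeats with period 3 (steps 5–7 recur indefinitely) …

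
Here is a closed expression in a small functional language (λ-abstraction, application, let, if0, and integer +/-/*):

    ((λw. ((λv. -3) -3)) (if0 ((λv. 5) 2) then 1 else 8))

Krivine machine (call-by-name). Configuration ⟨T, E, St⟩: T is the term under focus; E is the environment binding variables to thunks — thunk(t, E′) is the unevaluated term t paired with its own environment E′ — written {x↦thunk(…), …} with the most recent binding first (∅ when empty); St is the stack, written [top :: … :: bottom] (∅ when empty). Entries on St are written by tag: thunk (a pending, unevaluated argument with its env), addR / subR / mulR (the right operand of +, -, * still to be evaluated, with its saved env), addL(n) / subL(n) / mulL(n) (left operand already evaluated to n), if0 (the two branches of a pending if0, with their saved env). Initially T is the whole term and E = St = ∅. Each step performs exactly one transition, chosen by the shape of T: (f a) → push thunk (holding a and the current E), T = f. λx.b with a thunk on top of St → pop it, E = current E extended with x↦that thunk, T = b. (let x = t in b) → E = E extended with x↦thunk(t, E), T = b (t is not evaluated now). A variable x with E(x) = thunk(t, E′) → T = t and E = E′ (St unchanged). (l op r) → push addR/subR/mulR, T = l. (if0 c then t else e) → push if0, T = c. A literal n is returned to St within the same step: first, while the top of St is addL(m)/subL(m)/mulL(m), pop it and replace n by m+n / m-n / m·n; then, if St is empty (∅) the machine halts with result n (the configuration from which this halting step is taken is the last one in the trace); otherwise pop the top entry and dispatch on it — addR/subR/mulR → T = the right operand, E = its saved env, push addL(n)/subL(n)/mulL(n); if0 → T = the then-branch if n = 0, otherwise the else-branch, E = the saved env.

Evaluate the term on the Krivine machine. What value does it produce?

step 0: ⟨T=((λw. ((λv. -3) -3)) (if0 ((λv. 5) 2) then 1 else 8)); E=∅; St=∅⟩
step 1: ⟨T=(λw. ((λv. -3) -3)); E=∅; St=[thunk]⟩
step 2: ⟨T=((λv. -3) -3); E={w↦thunk((if0 ((λv. 5) 2) then 1 else 8), ∅)}; St=∅⟩
step 3: ⟨T=(λv. -3); E={w↦thunk((if0 ((λv. 5) 2) then 1 else 8), ∅)}; St=[thunk]⟩
step 4: ⟨T=-3; E={v↦thunk(-3, {w↦thunk((if0 ((λv. 5) 2) then 1 else 8), ∅)}), w↦thunk((if0 ((λv. 5) 2) then 1 else 8), ∅)}; St=∅⟩
→ final value -3

Answer: -3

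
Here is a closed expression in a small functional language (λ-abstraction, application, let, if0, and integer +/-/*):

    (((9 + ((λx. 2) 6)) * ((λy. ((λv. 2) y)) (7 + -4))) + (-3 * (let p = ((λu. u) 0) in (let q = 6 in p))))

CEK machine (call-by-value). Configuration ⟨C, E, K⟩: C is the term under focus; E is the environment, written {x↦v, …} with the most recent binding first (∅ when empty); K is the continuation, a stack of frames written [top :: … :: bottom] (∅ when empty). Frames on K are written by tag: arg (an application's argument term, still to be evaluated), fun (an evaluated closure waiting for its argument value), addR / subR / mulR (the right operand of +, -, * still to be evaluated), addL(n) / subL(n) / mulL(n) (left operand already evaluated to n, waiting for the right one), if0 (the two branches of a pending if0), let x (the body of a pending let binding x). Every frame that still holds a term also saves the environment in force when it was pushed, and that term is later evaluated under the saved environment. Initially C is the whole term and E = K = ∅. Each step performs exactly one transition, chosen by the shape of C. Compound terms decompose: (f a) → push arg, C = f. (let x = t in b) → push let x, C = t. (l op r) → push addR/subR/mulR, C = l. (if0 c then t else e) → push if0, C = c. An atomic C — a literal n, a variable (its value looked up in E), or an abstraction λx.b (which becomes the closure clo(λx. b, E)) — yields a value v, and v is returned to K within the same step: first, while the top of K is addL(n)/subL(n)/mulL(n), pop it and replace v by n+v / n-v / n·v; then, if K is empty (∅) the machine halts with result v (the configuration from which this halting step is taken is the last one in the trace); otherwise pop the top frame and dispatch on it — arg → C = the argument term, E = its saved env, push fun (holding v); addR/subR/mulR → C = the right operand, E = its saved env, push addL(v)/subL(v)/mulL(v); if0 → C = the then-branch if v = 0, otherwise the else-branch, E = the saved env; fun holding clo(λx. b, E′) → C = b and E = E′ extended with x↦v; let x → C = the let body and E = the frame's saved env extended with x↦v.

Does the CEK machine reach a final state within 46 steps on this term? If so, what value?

[0] <C=(((9 + ((λx. 2) 6)) * ((λy. ((λv. 2) y)) (7 + -4))) + (-3 * (let p = ((λu. u) 0) in (let q = 6 in p)))), E=∅, K=∅>
[1] <C=((9 + ((λx. 2) 6)) * ((λy. ((λv. 2) y)) (7 + -4))), E=∅, K=[addR]>
[2] <C=(9 + ((λx. 2) 6)), E=∅, K=[mulR :: addR]>
[3] <C=9, E=∅, K=[addR :: mulR :: addR]>
[4] <C=((λx. 2) 6), E=∅, K=[addL(9) :: mulR :: addR]>
[5] <C=(λx. 2), E=∅, K=[arg :: addL(9) :: mulR :: addR]>
[6] <C=6, E=∅, K=[fun :: addL(9) :: mulR :: addR]>
[7] <C=2, E={x↦6}, K=[addL(9) :: mulR :: addR]>
[8] <C=((λy. ((λv. 2) y)) (7 + -4)), E=∅, K=[mulL(11) :: addR]>
[9] <C=(λy. ((λv. 2) y)), E=∅, K=[arg :: mulL(11) :: addR]>
[10] <C=(7 + -4), E=∅, K=[fun :: mulL(11) :: addR]>
[11] <C=7, E=∅, K=[addR :: fun :: mulL(11) :: addR]>
[12] <C=-4, E=∅, K=[addL(7) :: fun :: mulL(11) :: addR]>
[13] <C=((λv. 2) y), E={y↦3}, K=[mulL(11) :: addR]>
[14] <C=(λv. 2), E={y↦3}, K=[arg :: mulL(11) :: addR]>
[15] <C=y, E={y↦3}, K=[fun :: mulL(11) :: addR]>
[16] <C=2, E={v↦3, y↦3}, K=[mulL(11) :: addR]>
[17] <C=(-3 * (let p = ((λu. u) 0) in (let q = 6 in p))), E=∅, K=[addL(22)]>
[18] <C=-3, E=∅, K=[mulR :: addL(22)]>
[19] <C=(let p = ((λu. u) 0) in (let q = 6 in p)), E=∅, K=[mulL(-3) :: addL(22)]>
[20] <C=((λu. u) 0), E=∅, K=[let p :: mulL(-3) :: addL(22)]>
[21] <C=(λu. u), E=∅, K=[arg :: let p :: mulL(-3) :: addL(22)]>
[22] <C=0, E=∅, K=[fun :: let p :: mulL(-3) :: addL(22)]>
[23] <C=u, E={u↦0}, K=[let p :: mulL(-3) :: addL(22)]>
[24] <C=(let q = 6 in p), E={p↦0}, K=[mulL(-3) :: addL(22)]>
[25] <C=6, E={p↦0}, K=[let q :: mulL(-3) :: addL(22)]>
[26] <C=p, E={q↦6, p↦0}, K=[mulL(-3) :: addL(22)]>
→ final value 22

Answer: 22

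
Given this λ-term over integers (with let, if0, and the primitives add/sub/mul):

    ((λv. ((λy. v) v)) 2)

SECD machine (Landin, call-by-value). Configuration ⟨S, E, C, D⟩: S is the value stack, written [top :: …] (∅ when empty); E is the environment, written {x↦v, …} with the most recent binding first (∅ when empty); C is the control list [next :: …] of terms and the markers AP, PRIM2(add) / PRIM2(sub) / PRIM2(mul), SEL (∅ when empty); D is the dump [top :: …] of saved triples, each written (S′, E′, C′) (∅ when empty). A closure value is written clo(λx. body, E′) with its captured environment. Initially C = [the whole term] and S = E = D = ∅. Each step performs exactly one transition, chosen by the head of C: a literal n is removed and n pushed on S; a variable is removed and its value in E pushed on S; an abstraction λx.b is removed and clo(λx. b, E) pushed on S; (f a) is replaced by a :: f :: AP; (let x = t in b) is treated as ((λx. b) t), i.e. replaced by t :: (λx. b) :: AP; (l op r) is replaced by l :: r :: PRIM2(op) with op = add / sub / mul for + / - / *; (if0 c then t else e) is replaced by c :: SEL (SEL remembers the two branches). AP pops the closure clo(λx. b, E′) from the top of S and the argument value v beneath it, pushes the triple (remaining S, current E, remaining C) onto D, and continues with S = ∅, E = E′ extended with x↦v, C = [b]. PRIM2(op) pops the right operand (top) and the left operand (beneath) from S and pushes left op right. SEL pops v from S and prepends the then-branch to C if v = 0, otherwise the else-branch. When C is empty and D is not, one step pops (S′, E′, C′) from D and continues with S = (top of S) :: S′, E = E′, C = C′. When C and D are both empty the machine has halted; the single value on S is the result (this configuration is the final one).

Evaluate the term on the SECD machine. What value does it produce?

t=0: ⟨S=∅; E=∅; C=[((λv. ((λy. v) v)) 2)]; D=∅⟩
t=1: ⟨S=∅; E=∅; C=[2 :: (λv. ((λy. v) v)) :: AP]; D=∅⟩
t=2: ⟨S=[2]; E=∅; C=[(λv. ((λy. v) v)) :: AP]; D=∅⟩
t=3: ⟨S=[clo(λv. ((λy. v) v), ∅) :: 2]; E=∅; C=[AP]; D=∅⟩
t=4: ⟨S=∅; E={v↦2}; C=[((λy. v) v)]; D=[(∅, ∅, ∅)]⟩
t=5: ⟨S=∅; E={v↦2}; C=[v :: (λy. v) :: AP]; D=[(∅, ∅, ∅)]⟩
t=6: ⟨S=[2]; E={v↦2}; C=[(λy. v) :: AP]; D=[(∅, ∅, ∅)]⟩
t=7: ⟨S=[clo(λy. v, {v↦2}) :: 2]; E={v↦2}; C=[AP]; D=[(∅, ∅, ∅)]⟩
t=8: ⟨S=∅; E={y↦2, v↦2}; C=[v]; D=[(∅, {v↦2}, ∅) :: (∅, ∅, ∅)]⟩
t=9: ⟨S=[2]; E={y↦2, v↦2}; C=∅; D=[(∅, {v↦2}, ∅) :: (∅, ∅, ∅)]⟩
t=10: ⟨S=[2]; E={v↦2}; C=∅; D=[(∅, ∅, ∅)]⟩
t=11: ⟨S=[2]; E=∅; C=∅; D=∅⟩
→ final value 2

Answer: 2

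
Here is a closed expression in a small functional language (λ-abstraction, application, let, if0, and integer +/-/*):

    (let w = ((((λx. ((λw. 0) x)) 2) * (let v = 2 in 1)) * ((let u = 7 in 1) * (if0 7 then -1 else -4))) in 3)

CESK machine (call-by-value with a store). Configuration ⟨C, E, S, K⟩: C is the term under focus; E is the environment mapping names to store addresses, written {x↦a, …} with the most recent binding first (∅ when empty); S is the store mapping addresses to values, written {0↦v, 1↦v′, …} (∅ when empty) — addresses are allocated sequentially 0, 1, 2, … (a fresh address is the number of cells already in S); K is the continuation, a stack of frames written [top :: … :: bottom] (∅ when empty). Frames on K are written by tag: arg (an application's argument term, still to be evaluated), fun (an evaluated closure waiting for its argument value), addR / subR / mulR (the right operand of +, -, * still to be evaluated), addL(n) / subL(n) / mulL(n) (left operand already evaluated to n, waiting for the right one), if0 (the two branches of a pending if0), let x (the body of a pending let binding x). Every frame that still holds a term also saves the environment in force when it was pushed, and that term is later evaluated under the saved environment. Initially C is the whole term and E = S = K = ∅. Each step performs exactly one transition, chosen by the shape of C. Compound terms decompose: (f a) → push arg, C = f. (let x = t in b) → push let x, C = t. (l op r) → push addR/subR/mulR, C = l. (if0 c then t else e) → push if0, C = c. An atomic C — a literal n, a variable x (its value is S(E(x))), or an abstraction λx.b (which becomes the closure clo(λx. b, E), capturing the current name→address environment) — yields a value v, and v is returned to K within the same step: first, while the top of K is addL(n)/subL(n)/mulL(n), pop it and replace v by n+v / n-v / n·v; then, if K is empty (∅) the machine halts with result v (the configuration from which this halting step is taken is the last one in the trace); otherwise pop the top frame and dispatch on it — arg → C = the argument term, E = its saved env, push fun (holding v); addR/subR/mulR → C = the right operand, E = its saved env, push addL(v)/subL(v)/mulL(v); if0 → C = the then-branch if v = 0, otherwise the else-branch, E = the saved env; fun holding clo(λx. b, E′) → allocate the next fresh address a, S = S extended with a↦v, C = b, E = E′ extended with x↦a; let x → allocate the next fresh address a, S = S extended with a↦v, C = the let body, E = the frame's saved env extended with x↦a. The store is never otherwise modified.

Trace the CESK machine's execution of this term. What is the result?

t=0: [C=(let w = ((((λx. ((λw. 0) x)) 2) * (let v = 2 in 1)) * ((let u = 7 in 1) * (if0 7 then -1 else -4))) in 3) | E=∅ | S=∅ | K=∅]
t=1: [C=((((λx. ((λw. 0) x)) 2) * (let v = 2 in 1)) * ((let u = 7 in 1) * (if0 7 then -1 else -4))) | E=∅ | S=∅ | K=[let w]]
t=2: [C=(((λx. ((λw. 0) x)) 2) * (let v = 2 in 1)) | E=∅ | S=∅ | K=[mulR :: let w]]
t=3: [C=((λx. ((λw. 0) x)) 2) | E=∅ | S=∅ | K=[mulR :: mulR :: let w]]
t=4: [C=(λx. ((λw. 0) x)) | E=∅ | S=∅ | K=[arg :: mulR :: mulR :: let w]]
t=5: [C=2 | E=∅ | S=∅ | K=[fun :: mulR :: mulR :: let w]]
t=6: [C=((λw. 0) x) | E={x↦0} | S={0↦2} | K=[mulR :: mulR :: let w]]
t=7: [C=(λw. 0) | E={x↦0} | S={0↦2} | K=[arg :: mulR :: mulR :: let w]]
t=8: [C=x | E={x↦0} | S={0↦2} | K=[fun :: mulR :: mulR :: let w]]
t=9: [C=0 | E={w↦1, x↦0} | S={0↦2, 1↦2} | K=[mulR :: mulR :: let w]]
t=10: [C=(let v = 2 in 1) | E=∅ | S={0↦2, 1↦2} | K=[mulL(0) :: mulR :: let w]]
t=11: [C=2 | E=∅ | S={0↦2, 1↦2} | K=[let v :: mulL(0) :: mulR :: let w]]
t=12: [C=1 | E={v↦2} | S={0↦2, 1↦2, 2↦2} | K=[mulL(0) :: mulR :: let w]]
t=13: [C=((let u = 7 in 1) * (if0 7 then -1 else -4)) | E=∅ | S={0↦2, 1↦2, 2↦2} | K=[mulL(0) :: let w]]
t=14: [C=(let u = 7 in 1) | E=∅ | S={0↦2, 1↦2, 2↦2} | K=[mulR :: mulL(0) :: let w]]
t=15: [C=7 | E=∅ | S={0↦2, 1↦2, 2↦2} | K=[let u :: mulR :: mulL(0) :: let w]]
t=16: [C=1 | E={u↦3} | S={0↦2, 1↦2, 2↦2, 3↦7} | K=[mulR :: mulL(0) :: let w]]
t=17: [C=(if0 7 then -1 else -4) | E=∅ | S={0↦2, 1↦2, 2↦2, 3↦7} | K=[mulL(1) :: mulL(0) :: let w]]
t=18: [C=7 | E=∅ | S={0↦2, 1↦2, 2↦2, 3↦7} | K=[if0 :: mulL(1) :: mulL(0) :: let w]]
t=19: [C=-4 | E=∅ | S={0↦2, 1↦2, 2↦2, 3↦7} | K=[mulL(1) :: mulL(0) :: let w]]
t=20: [C=3 | E={w↦4} | S={0↦2, 1↦2, 2↦2, 3↦7, 4↦0} | K=∅]
→ final value 3

Answer: 3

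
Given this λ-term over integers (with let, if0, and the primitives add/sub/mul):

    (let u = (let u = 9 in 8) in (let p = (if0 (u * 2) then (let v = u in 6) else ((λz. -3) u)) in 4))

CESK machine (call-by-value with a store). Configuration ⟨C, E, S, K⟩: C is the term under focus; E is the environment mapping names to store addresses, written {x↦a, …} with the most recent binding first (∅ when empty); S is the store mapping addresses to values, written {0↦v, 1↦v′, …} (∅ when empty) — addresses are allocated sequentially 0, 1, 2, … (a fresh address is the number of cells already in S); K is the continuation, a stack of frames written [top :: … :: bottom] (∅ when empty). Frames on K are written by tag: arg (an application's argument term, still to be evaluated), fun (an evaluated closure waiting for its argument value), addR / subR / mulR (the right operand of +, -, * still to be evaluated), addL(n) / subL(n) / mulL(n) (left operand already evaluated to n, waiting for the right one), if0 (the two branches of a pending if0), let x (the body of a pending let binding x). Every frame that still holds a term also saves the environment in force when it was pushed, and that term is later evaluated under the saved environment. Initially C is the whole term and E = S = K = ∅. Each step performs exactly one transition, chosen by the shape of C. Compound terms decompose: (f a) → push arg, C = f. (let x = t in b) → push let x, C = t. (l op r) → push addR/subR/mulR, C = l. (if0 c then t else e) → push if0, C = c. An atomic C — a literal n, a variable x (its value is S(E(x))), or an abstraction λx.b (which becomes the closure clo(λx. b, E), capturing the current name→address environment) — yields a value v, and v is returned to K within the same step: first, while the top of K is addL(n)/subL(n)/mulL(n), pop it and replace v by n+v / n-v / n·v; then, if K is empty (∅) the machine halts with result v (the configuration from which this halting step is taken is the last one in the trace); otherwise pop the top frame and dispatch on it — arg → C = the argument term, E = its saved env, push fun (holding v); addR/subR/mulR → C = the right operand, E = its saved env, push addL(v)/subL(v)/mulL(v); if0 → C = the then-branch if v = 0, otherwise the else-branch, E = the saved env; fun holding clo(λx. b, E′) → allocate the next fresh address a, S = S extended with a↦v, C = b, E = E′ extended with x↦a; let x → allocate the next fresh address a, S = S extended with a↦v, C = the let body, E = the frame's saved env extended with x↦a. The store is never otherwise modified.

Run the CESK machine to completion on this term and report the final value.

Answer: 4

Execution trace:
step 0: <C=(let u = (let u = 9 in 8) in (let p = (if0 (u * 2) then (let v = u in 6) else ((λz. -3) u)) in 4)), E=∅, S=∅, K=∅>
step 1: <C=(let u = 9 in 8), E=∅, S=∅, K=[let u]>
step 2: <C=9, E=∅, S=∅, K=[let u :: let u]>
step 3: <C=8, E={u↦0}, S={0↦9}, K=[let u]>
step 4: <C=(let p = (if0 (u * 2) then (let v = u in 6) else ((λz. -3) u)) in 4), E={u↦1}, S={0↦9, 1↦8}, K=∅>
step 5: <C=(if0 (u * 2) then (let v = u in 6) else ((λz. -3) u)), E={u↦1}, S={0↦9, 1↦8}, K=[let p]>
step 6: <C=(u * 2), E={u↦1}, S={0↦9, 1↦8}, K=[if0 :: let p]>
step 7: <C=u, E={u↦1}, S={0↦9, 1↦8}, K=[mulR :: if0 :: let p]>
step 8: <C=2, E={u↦1}, S={0↦9, 1↦8}, K=[mulL(8) :: if0 :: let p]>
step 9: <C=((λz. -3) u), E={u↦1}, S={0↦9, 1↦8}, K=[let p]>
step 10: <C=(λz. -3), E={u↦1}, S={0↦9, 1↦8}, K=[arg :: let p]>
step 11: <C=u, E={u↦1}, S={0↦9, 1↦8}, K=[fun :: let p]>
step 12: <C=-3, E={z↦2, u↦1}, S={0↦9, 1↦8, 2↦8}, K=[let p]>
step 13: <C=4, E={p↦3, u↦1}, S={0↦9, 1↦8, 2↦8, 3↦-3}, K=∅>
→ final value 4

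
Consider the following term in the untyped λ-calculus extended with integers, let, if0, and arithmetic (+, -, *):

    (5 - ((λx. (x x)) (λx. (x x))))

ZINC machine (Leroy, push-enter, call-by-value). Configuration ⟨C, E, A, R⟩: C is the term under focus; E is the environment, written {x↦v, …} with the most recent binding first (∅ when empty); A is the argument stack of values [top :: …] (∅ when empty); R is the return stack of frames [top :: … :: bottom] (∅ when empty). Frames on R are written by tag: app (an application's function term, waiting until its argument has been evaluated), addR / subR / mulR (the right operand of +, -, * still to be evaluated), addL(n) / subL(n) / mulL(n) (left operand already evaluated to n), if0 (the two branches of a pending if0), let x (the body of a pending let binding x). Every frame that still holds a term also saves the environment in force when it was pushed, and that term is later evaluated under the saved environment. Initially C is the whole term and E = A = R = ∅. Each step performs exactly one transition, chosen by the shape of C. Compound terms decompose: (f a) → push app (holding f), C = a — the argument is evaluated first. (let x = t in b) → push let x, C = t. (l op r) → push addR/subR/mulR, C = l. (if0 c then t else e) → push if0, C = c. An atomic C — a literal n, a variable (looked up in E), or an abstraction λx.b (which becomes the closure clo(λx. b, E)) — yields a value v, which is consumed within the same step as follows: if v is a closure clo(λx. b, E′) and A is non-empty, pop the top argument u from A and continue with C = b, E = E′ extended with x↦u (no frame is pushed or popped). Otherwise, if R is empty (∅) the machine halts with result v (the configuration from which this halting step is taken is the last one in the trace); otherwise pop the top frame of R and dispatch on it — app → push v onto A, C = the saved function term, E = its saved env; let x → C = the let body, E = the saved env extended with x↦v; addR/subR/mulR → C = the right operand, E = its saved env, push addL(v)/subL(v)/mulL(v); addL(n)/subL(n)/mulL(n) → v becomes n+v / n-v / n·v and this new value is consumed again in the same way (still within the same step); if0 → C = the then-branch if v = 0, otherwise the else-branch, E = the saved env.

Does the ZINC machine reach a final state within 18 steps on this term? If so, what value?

t=0: <C=(5 - ((λx. (x x)) (λx. (x x)))), E=∅, A=∅, R=∅>
t=1: <C=5, E=∅, A=∅, R=[subR]>
t=2: <C=((λx. (x x)) (λx. (x x))), E=∅, A=∅, R=[subL(5)]>
t=3: <C=(λx. (x x)), E=∅, A=∅, R=[app :: subL(5)]>
t=4: <C=(λx. (x x)), E=∅, A=[clo(λx. (x x), ∅)], R=[subL(5)]>
t=5: <C=(x x), E={x↦clo(λx. (x x), ∅)}, A=∅, R=[subL(5)]>
t=6: <C=x, E={x↦clo(λx. (x x), ∅)}, A=∅, R=[app :: subL(5)]>
t=7: <C=x, E={x↦clo(λx. (x x), ∅)}, A=[clo(λx. (x x), ∅)], R=[subL(5)]>
… configuration repeats with period 3 (steps 5–7 recur indefinitely) …

Answer: DIVERGES (no final state within 18 steps)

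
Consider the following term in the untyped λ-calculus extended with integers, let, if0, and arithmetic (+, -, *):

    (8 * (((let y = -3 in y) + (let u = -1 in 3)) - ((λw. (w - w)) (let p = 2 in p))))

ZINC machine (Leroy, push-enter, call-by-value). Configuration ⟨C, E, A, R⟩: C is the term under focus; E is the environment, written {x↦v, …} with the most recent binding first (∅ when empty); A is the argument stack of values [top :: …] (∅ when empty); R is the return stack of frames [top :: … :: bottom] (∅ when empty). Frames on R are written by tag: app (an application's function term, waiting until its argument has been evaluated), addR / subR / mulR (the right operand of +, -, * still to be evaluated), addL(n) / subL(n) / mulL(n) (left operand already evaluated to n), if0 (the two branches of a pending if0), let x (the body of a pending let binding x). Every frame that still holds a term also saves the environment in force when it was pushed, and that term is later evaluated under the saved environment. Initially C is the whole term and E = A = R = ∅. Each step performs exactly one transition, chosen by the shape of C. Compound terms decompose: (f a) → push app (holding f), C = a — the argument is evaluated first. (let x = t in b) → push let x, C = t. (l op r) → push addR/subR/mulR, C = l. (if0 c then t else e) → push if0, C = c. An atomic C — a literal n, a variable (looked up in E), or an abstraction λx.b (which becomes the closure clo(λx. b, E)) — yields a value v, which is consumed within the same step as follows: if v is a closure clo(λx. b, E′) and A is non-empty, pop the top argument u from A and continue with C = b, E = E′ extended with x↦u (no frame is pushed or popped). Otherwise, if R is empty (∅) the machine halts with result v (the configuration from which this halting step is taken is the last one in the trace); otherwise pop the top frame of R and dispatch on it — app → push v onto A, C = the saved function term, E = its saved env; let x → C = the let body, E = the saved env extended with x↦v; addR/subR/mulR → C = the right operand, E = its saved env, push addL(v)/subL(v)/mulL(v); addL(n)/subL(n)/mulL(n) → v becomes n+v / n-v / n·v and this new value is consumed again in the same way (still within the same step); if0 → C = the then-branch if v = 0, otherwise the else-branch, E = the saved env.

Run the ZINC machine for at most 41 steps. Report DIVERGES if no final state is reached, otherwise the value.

step 0: [C=(8 * (((let y = -3 in y) + (let u = -1 in 3)) - ((λw. (w - w)) (let p = 2 in p)))) | E=∅ | A=∅ | R=∅]
step 1: [C=8 | E=∅ | A=∅ | R=[mulR]]
step 2: [C=(((let y = -3 in y) + (let u = -1 in 3)) - ((λw. (w - w)) (let p = 2 in p))) | E=∅ | A=∅ | R=[mulL(8)]]
step 3: [C=((let y = -3 in y) + (let u = -1 in 3)) | E=∅ | A=∅ | R=[subR :: mulL(8)]]
step 4: [C=(let y = -3 in y) | E=∅ | A=∅ | R=[addR :: subR :: mulL(8)]]
step 5: [C=-3 | E=∅ | A=∅ | R=[let y :: addR :: subR :: mulL(8)]]
step 6: [C=y | E={y↦-3} | A=∅ | R=[addR :: subR :: mulL(8)]]
step 7: [C=(let u = -1 in 3) | E=∅ | A=∅ | R=[addL(-3) :: subR :: mulL(8)]]
step 8: [C=-1 | E=∅ | A=∅ | R=[let u :: addL(-3) :: subR :: mulL(8)]]
step 9: [C=3 | E={u↦-1} | A=∅ | R=[addL(-3) :: subR :: mulL(8)]]
step 10: [C=((λw. (w - w)) (let p = 2 in p)) | E=∅ | A=∅ | R=[subL(0) :: mulL(8)]]
step 11: [C=(let p = 2 in p) | E=∅ | A=∅ | R=[app :: subL(0) :: mulL(8)]]
step 12: [C=2 | E=∅ | A=∅ | R=[let p :: app :: subL(0) :: mulL(8)]]
step 13: [C=p | E={p↦2} | A=∅ | R=[app :: subL(0) :: mulL(8)]]
step 14: [C=(λw. (w - w)) | E=∅ | A=[2] | R=[subL(0) :: mulL(8)]]
step 15: [C=(w - w) | E={w↦2} | A=∅ | R=[subL(0) :: mulL(8)]]
step 16: [C=w | E={w↦2} | A=∅ | R=[subR :: subL(0) :: mulL(8)]]
step 17: [C=w | E={w↦2} | A=∅ | R=[subL(2) :: subL(0) :: mulL(8)]]
→ final value 0

Answer: 0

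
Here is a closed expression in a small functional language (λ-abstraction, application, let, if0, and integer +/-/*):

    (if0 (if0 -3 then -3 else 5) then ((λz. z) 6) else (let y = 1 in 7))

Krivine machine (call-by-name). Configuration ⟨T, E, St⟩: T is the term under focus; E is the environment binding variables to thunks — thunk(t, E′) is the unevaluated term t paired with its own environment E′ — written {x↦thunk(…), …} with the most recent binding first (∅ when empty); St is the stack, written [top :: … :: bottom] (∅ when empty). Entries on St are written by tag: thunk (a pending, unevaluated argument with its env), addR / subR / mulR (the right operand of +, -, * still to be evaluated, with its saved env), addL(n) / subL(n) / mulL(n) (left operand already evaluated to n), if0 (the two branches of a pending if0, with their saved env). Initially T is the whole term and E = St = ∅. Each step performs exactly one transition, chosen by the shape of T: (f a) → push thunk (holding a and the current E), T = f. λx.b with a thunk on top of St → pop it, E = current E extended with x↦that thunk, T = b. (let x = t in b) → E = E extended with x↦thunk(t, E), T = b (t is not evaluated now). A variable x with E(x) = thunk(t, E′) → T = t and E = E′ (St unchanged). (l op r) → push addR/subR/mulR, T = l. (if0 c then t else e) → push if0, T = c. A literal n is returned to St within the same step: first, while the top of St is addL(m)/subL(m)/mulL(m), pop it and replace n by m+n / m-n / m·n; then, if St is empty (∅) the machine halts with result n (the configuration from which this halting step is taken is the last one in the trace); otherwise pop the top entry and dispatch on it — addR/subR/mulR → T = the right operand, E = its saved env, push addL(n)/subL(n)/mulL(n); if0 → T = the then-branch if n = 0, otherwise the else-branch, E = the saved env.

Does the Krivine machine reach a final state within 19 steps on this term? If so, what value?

Answer: 7

Derivation:
0. <T=(if0 (if0 -3 then -3 else 5) then ((λz. z) 6) else (let y = 1 in 7)), E=∅, St=∅>
1. <T=(if0 -3 then -3 else 5), E=∅, St=[if0]>
2. <T=-3, E=∅, St=[if0 :: if0]>
3. <T=5, E=∅, St=[if0]>
4. <T=(let y = 1 in 7), E=∅, St=∅>
5. <T=7, E={y↦thunk(1, ∅)}, St=∅>
→ final value 7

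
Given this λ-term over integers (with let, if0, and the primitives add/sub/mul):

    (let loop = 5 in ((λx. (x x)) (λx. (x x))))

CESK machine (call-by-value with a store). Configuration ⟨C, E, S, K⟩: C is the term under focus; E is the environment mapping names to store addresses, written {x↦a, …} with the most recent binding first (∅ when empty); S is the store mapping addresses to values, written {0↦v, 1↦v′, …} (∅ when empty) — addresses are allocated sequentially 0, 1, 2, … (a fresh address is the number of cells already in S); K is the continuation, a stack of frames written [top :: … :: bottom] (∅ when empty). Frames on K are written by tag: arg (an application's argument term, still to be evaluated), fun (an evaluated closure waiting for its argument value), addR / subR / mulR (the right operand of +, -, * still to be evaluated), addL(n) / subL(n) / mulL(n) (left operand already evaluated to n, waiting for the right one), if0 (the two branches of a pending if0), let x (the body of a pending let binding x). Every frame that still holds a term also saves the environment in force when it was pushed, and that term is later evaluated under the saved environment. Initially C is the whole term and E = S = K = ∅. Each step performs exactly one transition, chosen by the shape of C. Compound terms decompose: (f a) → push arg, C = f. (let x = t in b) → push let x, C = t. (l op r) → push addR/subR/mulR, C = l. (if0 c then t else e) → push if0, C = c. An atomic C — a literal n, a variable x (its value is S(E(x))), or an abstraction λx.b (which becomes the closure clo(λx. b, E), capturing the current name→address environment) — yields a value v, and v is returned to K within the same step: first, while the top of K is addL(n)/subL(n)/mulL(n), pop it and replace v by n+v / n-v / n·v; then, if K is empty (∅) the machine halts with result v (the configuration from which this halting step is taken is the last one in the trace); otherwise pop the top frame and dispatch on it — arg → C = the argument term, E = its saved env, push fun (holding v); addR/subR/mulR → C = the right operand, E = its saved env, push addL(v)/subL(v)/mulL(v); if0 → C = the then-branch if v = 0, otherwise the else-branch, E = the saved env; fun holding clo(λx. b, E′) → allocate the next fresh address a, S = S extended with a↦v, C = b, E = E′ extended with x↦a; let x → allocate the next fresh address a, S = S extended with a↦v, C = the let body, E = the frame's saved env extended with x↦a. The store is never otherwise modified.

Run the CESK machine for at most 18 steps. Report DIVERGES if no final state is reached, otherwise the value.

Answer: DIVERGES (no final state within 18 steps)

Derivation:
[0] <C=(let loop = 5 in ((λx. (x x)) (λx. (x x)))), E=∅, S=∅, K=∅>
[1] <C=5, E=∅, S=∅, K=[let loop]>
[2] <C=((λx. (x x)) (λx. (x x))), E={loop↦0}, S={0↦5}, K=∅>
[3] <C=(λx. (x x)), E={loop↦0}, S={0↦5}, K=[arg]>
[4] <C=(λx. (x x)), E={loop↦0}, S={0↦5}, K=[fun]>
[5] <C=(x x), E={x↦1, loop↦0}, S={0↦5, 1↦clo(λx. (x x), {loop↦0})}, K=∅>
[6] <C=x, E={x↦1, loop↦0}, S={0↦5, 1↦clo(λx. (x x), {loop↦0})}, K=[arg]>
[7] <C=x, E={x↦1, loop↦0}, S={0↦5, 1↦clo(λx. (x x), {loop↦0})}, K=[fun]>
[8] <C=(x x), E={x↦2, loop↦0}, S={0↦5, 1↦clo(λx. (x x), {loop↦0}), 2↦clo(λx. (x x), {loop↦0})}, K=∅>
[9] <C=x, E={x↦2, loop↦0}, S={0↦5, 1↦clo(λx. (x x), {loop↦0}), 2↦clo(λx. (x x), {loop↦0})}, K=[arg]>
[10] <C=x, E={x↦2, loop↦0}, S={0↦5, 1↦clo(λx. (x x), {loop↦0}), 2↦clo(λx. (x x), {loop↦0})}, K=[fun]>
[11] <C=(x x), E={x↦3, loop↦0}, S={0↦5, 1↦clo(λx. (x x), {loop↦0}), 2↦clo(λx. (x x), {loop↦0}), 3↦clo(λx. (x x), {loop↦0})}, K=∅>
[12] <C=x, E={x↦3, loop↦0}, S={0↦5, 1↦clo(λx. (x x), {loop↦0}), 2↦clo(λx. (x x), {loop↦0}), 3↦clo(λx. (x x), {loop↦0})}, K=[arg]>
[13] <C=x, E={x↦3, loop↦0}, S={0↦5, 1↦clo(λx. (x x), {loop↦0}), 2↦clo(λx. (x x), {loop↦0}), 3↦clo(λx. (x x), {loop↦0})}, K=[fun]>
[14] <C=(x x), E={x↦4, loop↦0}, S={0↦5, 1↦clo(λx. (x x), {loop↦0}), 2↦clo(λx. (x x), {loop↦0}), 3↦clo(λx. (x x), {loop↦0}), 4↦clo(λx. (x x), {loop↦0})}, K=∅>
[15] <C=x, E={x↦4, loop↦0}, S={0↦5, 1↦clo(λx. (x x), {loop↦0}), 2↦clo(λx. (x x), {loop↦0}), 3↦clo(λx. (x x), {loop↦0}), 4↦clo(λx. (x x), {loop↦0})}, K=[arg]>
[16] <C=x, E={x↦4, loop↦0}, S={0↦5, 1↦clo(λx. (x x), {loop↦0}), 2↦clo(λx. (x x), {loop↦0}), 3↦clo(λx. (x x), {loop↦0}), 4↦clo(λx. (x x), {loop↦0})}, K=[fun]>
[17] <C=(x x), E={x↦5, loop↦0}, S={0↦5, 1↦clo(λx. (x x), {loop↦0}), 2↦clo(λx. (x x), {loop↦0}), 3↦clo(λx. (x x), {loop↦0}), 4↦clo(λx. (x x), {loop↦0}), 5↦clo(λx. (x x), {loop↦0})}, K=∅>
[18] <C=x, E={x↦5, loop↦0}, S={0↦5, 1↦clo(λx. (x x), {loop↦0}), 2↦clo(λx. (x x), {loop↦0}), 3↦clo(λx. (x x), {loop↦0}), 4↦clo(λx. (x x), {loop↦0}), 5↦clo(λx. (x x), {loop↦0})}, K=[arg]>
→ 18 transitions taken and the configuration is still not final: no result within 18 steps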